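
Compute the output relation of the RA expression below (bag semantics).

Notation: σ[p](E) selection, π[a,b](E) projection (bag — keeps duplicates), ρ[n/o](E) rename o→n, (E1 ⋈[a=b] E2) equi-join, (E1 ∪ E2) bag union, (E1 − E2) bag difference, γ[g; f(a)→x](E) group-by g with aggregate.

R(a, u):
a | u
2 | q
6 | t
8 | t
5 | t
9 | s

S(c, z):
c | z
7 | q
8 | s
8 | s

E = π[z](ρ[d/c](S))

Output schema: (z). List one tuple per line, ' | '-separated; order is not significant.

Stepwise |·|:
  S → 3
  ρ[d/c](S) → 3
  π[z](ρ[d/c](S)) → 3

== RESULT ==
z
q
s
s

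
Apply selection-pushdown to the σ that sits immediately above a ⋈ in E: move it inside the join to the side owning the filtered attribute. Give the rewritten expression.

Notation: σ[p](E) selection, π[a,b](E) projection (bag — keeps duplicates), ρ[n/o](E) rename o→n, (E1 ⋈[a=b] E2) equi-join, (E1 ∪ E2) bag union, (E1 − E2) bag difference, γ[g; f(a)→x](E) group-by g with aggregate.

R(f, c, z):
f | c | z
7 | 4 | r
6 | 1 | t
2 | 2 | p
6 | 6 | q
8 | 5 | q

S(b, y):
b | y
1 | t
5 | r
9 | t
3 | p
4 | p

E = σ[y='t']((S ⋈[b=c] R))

σ filters on y, owned by the left side.
E' = (σ[y='t'](S) ⋈[b=c] R)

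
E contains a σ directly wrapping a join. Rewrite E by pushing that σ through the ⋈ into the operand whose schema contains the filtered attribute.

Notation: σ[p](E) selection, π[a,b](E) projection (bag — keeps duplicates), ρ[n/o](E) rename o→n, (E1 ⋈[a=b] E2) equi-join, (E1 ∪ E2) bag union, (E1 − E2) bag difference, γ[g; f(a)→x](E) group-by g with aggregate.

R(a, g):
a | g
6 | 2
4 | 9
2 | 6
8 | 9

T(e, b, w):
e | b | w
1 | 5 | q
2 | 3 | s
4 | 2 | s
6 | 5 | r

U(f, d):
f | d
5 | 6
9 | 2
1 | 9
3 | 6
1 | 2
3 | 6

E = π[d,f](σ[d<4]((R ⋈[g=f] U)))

σ filters on d, owned by the right side.
E' = π[d,f]((R ⋈[g=f] σ[d<4](U)))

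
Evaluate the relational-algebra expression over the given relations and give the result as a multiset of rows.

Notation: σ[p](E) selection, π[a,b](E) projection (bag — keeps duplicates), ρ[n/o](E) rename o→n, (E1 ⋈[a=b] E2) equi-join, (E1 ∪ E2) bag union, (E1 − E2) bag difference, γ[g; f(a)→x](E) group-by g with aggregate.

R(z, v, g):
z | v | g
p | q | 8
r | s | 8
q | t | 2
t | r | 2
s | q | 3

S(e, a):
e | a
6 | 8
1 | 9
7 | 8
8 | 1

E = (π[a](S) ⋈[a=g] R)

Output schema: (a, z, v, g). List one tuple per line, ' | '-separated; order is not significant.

Row counts bottom-up:
  S → 4
  π[a](S) → 4
  R → 5
  (π[a](S) ⋈[a=g] R) → 4

== RESULT ==
a | z | v | g
8 | p | q | 8
8 | p | q | 8
8 | r | s | 8
8 | r | s | 8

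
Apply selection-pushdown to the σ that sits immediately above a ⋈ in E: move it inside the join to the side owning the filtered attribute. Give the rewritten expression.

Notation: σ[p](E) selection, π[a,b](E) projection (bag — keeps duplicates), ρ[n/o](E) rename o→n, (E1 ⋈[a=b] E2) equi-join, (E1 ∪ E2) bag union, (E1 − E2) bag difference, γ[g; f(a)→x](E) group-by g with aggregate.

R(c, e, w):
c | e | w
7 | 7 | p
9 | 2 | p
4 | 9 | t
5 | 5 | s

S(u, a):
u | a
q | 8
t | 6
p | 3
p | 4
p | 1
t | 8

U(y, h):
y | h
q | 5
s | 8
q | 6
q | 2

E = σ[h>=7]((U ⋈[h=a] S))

σ filters on h, owned by the left side.
E' = (σ[h>=7](U) ⋈[h=a] S)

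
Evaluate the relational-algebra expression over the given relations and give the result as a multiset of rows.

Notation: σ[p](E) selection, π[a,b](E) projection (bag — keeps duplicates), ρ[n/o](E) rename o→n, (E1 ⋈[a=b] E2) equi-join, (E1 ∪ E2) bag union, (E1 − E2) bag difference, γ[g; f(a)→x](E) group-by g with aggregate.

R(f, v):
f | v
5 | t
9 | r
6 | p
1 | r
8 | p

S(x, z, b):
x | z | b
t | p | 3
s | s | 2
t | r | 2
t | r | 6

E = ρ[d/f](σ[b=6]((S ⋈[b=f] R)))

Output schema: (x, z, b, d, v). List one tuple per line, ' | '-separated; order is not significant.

Subexpression sizes:
  S → 4
  R → 5
  (S ⋈[b=f] R) → 1
  σ[b=6]((S ⋈[b=f] R)) → 1
  ρ[d/f](σ[b=6]((S ⋈[b=f] R))) → 1

== RESULT ==
x | z | b | d | v
t | r | 6 | 6 | p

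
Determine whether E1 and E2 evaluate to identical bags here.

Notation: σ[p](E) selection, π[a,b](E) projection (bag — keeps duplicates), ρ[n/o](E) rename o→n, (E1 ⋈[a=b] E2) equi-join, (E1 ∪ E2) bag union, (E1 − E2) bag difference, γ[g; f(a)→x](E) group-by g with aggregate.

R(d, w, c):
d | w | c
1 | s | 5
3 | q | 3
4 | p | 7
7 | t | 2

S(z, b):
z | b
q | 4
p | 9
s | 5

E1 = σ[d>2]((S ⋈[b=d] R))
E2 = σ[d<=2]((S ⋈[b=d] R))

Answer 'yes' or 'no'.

E1 subexpression sizes:
  S → 3
  R → 4
  (S ⋈[b=d] R) → 1
  σ[d>2]((S ⋈[b=d] R)) → 1
E2 subexpression sizes:
  S → 3
  R → 4
  (S ⋈[b=d] R) → 1
  σ[d<=2]((S ⋈[b=d] R)) → 0

E1 result:
z | b | d | w | c
q | 4 | 4 | p | 7
E2 result:
z | b | d | w | c
(0 rows)
Witness: ('q', 4, 4, 'p', 7) appears 1× in E1 but 0× in E2.

no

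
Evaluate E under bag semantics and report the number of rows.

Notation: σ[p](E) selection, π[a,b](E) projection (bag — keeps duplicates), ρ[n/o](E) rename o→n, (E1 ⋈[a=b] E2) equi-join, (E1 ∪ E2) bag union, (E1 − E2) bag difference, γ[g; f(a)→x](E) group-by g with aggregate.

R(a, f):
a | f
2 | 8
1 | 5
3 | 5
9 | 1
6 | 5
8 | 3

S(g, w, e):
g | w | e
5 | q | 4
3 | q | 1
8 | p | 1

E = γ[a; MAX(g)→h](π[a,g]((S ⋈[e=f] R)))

Subexpression sizes:
  S → 3
  R → 6
  (S ⋈[e=f] R) → 2
  π[a,g]((S ⋈[e=f] R)) → 2
  γ[a; MAX(g)→h](π[a,g]((S ⋈[e=f] R))) → 1

|E| = 1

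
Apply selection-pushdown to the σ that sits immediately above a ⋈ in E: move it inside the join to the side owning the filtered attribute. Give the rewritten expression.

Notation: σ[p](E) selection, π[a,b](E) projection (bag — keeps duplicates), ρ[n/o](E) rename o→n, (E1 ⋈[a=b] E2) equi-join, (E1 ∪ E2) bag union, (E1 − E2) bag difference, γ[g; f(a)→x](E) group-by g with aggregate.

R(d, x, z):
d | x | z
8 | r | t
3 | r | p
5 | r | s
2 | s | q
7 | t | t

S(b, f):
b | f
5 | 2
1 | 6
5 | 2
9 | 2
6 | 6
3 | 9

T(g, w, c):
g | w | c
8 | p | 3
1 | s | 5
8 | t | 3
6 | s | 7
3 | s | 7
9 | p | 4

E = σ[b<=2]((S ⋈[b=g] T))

σ filters on b, owned by the left side.
E' = (σ[b<=2](S) ⋈[b=g] T)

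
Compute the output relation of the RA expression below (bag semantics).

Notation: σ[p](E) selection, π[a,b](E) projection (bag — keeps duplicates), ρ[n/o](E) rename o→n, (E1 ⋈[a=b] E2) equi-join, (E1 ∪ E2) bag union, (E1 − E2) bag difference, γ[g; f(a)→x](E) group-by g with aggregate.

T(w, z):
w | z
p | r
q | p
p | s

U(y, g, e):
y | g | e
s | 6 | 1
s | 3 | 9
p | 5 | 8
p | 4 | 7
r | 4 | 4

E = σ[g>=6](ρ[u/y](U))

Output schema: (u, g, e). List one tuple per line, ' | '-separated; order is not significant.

Stepwise |·|:
  U → 5
  ρ[u/y](U) → 5
  σ[g>=6](ρ[u/y](U)) → 1

== RESULT ==
u | g | e
s | 6 | 1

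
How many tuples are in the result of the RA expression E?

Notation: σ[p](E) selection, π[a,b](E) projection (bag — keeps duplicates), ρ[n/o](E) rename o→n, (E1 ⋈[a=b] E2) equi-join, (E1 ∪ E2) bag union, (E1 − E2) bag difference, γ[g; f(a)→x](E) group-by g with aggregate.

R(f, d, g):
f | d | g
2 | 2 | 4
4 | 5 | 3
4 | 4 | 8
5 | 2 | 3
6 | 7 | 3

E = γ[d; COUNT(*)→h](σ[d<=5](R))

Per-node cardinality:
  R → 5
  σ[d<=5](R) → 4
  γ[d; COUNT(*)→h](σ[d<=5](R)) → 3

|E| = 3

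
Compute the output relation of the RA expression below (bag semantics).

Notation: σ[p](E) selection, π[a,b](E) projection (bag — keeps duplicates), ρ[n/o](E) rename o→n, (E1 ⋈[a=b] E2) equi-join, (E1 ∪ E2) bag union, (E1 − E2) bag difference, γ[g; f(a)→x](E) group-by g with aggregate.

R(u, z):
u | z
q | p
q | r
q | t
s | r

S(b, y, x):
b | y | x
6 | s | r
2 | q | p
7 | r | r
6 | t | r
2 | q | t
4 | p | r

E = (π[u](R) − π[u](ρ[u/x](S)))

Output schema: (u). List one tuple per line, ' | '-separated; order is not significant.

Per-node cardinality:
  R → 4
  π[u](R) → 4
  S → 6
  ρ[u/x](S) → 6
  π[u](ρ[u/x](S)) → 6
  (π[u](R) − π[u](ρ[u/x](S))) → 4

== RESULT ==
u
q
q
q
s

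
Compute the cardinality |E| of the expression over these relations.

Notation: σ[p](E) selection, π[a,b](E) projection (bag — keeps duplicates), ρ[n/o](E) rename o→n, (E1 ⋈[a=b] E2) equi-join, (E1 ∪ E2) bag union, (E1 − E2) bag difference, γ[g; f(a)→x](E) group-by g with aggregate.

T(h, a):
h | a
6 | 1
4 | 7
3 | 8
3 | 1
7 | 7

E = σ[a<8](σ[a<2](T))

Subexpression sizes:
  T → 5
  σ[a<2](T) → 2
  σ[a<8](σ[a<2](T)) → 2

|E| = 2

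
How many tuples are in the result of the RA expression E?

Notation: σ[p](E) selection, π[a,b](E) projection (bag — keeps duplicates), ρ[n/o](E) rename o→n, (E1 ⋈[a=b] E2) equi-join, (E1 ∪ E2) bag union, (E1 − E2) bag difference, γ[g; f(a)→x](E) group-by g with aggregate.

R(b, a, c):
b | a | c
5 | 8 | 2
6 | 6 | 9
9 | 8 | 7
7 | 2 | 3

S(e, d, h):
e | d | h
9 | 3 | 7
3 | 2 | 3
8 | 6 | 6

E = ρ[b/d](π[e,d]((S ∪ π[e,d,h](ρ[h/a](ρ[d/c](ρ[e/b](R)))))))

Row counts bottom-up:
  S → 3
  R → 4
  ρ[e/b](R) → 4
  ρ[d/c](ρ[e/b](R)) → 4
  ρ[h/a](ρ[d/c](ρ[e/b](R))) → 4
  π[e,d,h](ρ[h/a](ρ[d/c](ρ[e/b](R)))) → 4
  (S ∪ π[e,d,h](ρ[h/a](ρ[d/c](ρ[e/b](R))))) → 7
  π[e,d]((S ∪ π[e,d,h](ρ[h/a](ρ[d/c](ρ[e/b](R)))))) → 7
  ρ[b/d](π[e,d]((S ∪ π[e,d,h](ρ[h/a](ρ[d/c](ρ[e/b](R))))))) → 7

|E| = 7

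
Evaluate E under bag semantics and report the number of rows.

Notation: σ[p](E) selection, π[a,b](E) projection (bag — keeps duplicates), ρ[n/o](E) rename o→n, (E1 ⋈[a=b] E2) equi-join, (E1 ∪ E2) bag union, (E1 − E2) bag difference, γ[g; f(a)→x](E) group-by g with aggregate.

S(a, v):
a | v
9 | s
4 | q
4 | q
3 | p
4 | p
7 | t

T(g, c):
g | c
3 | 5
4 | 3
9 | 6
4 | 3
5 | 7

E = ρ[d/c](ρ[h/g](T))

Row counts bottom-up:
  T → 5
  ρ[h/g](T) → 5
  ρ[d/c](ρ[h/g](T)) → 5

|E| = 5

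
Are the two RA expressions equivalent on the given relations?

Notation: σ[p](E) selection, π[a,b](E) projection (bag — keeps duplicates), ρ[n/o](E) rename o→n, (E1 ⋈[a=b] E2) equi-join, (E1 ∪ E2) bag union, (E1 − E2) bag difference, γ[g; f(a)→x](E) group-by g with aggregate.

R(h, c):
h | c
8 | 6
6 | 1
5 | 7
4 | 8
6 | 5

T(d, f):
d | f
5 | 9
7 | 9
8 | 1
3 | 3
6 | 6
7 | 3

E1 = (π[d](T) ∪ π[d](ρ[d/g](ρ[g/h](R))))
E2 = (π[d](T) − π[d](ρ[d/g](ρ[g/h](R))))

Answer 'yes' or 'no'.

E1 stepwise |·|:
  T → 6
  π[d](T) → 6
  R → 5
  ρ[g/h](R) → 5
  ρ[d/g](ρ[g/h](R)) → 5
  π[d](ρ[d/g](ρ[g/h](R))) → 5
  (π[d](T) ∪ π[d](ρ[d/g](ρ[g/h](R)))) → 11
E2 stepwise |·|:
  T → 6
  π[d](T) → 6
  R → 5
  ρ[g/h](R) → 5
  ρ[d/g](ρ[g/h](R)) → 5
  π[d](ρ[d/g](ρ[g/h](R))) → 5
  (π[d](T) − π[d](ρ[d/g](ρ[g/h](R)))) → 3

E1 result:
d
3
4
5
5
6
6
6
7
7
8
8
E2 result:
d
3
7
7
Witness: (6,) appears 3× in E1 but 0× in E2.

no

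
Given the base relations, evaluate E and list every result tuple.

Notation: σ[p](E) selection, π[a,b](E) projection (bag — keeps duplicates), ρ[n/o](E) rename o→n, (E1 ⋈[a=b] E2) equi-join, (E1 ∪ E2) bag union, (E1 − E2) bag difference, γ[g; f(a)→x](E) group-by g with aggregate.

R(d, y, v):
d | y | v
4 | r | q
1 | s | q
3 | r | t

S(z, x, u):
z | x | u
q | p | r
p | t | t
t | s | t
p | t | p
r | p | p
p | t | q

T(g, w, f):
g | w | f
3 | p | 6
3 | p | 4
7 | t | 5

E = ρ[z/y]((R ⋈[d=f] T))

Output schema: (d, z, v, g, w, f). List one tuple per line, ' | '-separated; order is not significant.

Row counts bottom-up:
  R → 3
  T → 3
  (R ⋈[d=f] T) → 1
  ρ[z/y]((R ⋈[d=f] T)) → 1

== RESULT ==
d | z | v | g | w | f
4 | r | q | 3 | p | 4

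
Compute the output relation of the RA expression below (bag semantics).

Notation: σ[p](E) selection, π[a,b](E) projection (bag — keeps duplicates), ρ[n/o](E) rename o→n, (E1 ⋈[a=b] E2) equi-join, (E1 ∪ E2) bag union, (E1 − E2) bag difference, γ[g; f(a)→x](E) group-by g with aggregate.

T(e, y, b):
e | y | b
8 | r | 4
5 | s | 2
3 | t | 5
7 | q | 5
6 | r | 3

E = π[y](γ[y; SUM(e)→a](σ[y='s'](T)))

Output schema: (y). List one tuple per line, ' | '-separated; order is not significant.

Stepwise |·|:
  T → 5
  σ[y='s'](T) → 1
  γ[y; SUM(e)→a](σ[y='s'](T)) → 1
  π[y](γ[y; SUM(e)→a](σ[y='s'](T))) → 1

== RESULT ==
y
s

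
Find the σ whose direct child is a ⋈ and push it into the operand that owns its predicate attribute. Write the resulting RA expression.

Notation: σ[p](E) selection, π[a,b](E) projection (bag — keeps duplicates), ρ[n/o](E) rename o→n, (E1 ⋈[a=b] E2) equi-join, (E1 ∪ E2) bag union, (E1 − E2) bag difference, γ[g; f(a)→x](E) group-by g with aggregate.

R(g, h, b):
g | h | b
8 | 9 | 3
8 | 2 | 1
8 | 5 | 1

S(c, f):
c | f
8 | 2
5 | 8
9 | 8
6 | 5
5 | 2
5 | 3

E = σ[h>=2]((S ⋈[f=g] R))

σ filters on h, owned by the right side.
E' = (S ⋈[f=g] σ[h>=2](R))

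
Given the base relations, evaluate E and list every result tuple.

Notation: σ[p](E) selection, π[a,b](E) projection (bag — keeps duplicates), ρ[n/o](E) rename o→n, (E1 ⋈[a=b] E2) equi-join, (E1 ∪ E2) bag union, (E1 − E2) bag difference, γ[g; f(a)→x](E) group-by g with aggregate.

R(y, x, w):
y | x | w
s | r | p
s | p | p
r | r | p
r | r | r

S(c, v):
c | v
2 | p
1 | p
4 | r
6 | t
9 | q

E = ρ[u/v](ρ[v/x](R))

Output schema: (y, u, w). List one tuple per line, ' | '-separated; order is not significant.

Stepwise |·|:
  R → 4
  ρ[v/x](R) → 4
  ρ[u/v](ρ[v/x](R)) → 4

== RESULT ==
y | u | w
r | r | p
r | r | r
s | p | p
s | r | p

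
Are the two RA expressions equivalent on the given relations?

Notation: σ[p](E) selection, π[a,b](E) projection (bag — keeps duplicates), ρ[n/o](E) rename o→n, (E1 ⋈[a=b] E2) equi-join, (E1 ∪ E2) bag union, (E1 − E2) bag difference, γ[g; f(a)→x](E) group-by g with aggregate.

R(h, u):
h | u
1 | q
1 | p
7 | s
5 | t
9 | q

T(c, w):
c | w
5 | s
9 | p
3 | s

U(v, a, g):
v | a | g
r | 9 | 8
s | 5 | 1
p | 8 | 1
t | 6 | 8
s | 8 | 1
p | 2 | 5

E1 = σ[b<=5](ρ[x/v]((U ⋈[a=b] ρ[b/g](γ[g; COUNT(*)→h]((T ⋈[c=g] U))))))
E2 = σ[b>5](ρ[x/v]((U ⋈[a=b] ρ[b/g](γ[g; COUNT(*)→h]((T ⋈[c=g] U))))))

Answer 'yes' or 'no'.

E1 stepwise |·|:
  U → 6
  T → 3
  U → 6
  (T ⋈[c=g] U) → 1
  γ[g; COUNT(*)→h]((T ⋈[c=g] U)) → 1
  ρ[b/g](γ[g; COUNT(*)→h]((T ⋈[c=g] U))) → 1
  (U ⋈[a=b] ρ[b/g](γ[g; COUNT(*)→h]((T ⋈[c=g] U)))) → 1
  ρ[x/v]((U ⋈[a=b] ρ[b/g](γ[g; COUNT(*)→h]((T ⋈[c=g] U))))) → 1
  σ[b<=5](ρ[x/v]((U ⋈[a=b] ρ[b/g](γ[g; COUNT(*)→h]((T ⋈[c=g] U)))))) → 1
E2 stepwise |·|:
  U → 6
  T → 3
  U → 6
  (T ⋈[c=g] U) → 1
  γ[g; COUNT(*)→h]((T ⋈[c=g] U)) → 1
  ρ[b/g](γ[g; COUNT(*)→h]((T ⋈[c=g] U))) → 1
  (U ⋈[a=b] ρ[b/g](γ[g; COUNT(*)→h]((T ⋈[c=g] U)))) → 1
  ρ[x/v]((U ⋈[a=b] ρ[b/g](γ[g; COUNT(*)→h]((T ⋈[c=g] U))))) → 1
  σ[b>5](ρ[x/v]((U ⋈[a=b] ρ[b/g](γ[g; COUNT(*)→h]((T ⋈[c=g] U)))))) → 0

E1 result:
x | a | g | b | h
s | 5 | 1 | 5 | 1
E2 result:
x | a | g | b | h
(0 rows)
Witness: ('s', 5, 1, 5, 1) appears 1× in E1 but 0× in E2.

no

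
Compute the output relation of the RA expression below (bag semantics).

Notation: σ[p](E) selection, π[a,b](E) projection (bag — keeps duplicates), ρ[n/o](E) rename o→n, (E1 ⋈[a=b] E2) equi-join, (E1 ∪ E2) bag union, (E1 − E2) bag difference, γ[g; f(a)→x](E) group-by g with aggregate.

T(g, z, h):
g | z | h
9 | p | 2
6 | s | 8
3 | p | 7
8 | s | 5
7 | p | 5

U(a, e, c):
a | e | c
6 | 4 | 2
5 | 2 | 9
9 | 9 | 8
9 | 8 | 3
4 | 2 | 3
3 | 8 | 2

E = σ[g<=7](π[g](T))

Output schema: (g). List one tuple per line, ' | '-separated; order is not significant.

Per-node cardinality:
  T → 5
  π[g](T) → 5
  σ[g<=7](π[g](T)) → 3

== RESULT ==
g
3
6
7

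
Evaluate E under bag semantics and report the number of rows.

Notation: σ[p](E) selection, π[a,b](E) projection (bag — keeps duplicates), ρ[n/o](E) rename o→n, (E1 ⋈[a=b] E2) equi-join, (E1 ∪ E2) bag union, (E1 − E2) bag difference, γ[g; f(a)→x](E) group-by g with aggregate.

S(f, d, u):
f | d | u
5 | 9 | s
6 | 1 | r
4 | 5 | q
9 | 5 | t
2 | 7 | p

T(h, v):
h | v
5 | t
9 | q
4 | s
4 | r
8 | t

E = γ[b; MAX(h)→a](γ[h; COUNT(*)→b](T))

Per-node cardinality:
  T → 5
  γ[h; COUNT(*)→b](T) → 4
  γ[b; MAX(h)→a](γ[h; COUNT(*)→b](T)) → 2

|E| = 2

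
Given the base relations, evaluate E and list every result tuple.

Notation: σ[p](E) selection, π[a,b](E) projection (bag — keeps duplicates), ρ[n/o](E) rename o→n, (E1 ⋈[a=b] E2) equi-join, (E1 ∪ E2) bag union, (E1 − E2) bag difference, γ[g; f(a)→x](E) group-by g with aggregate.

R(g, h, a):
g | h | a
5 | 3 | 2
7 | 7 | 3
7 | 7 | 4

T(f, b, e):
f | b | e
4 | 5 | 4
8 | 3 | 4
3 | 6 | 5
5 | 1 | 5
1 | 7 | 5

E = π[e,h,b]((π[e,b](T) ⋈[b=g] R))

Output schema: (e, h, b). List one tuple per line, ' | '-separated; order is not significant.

Row counts bottom-up:
  T → 5
  π[e,b](T) → 5
  R → 3
  (π[e,b](T) ⋈[b=g] R) → 3
  π[e,h,b]((π[e,b](T) ⋈[b=g] R)) → 3

== RESULT ==
e | h | b
4 | 3 | 5
5 | 7 | 7
5 | 7 | 7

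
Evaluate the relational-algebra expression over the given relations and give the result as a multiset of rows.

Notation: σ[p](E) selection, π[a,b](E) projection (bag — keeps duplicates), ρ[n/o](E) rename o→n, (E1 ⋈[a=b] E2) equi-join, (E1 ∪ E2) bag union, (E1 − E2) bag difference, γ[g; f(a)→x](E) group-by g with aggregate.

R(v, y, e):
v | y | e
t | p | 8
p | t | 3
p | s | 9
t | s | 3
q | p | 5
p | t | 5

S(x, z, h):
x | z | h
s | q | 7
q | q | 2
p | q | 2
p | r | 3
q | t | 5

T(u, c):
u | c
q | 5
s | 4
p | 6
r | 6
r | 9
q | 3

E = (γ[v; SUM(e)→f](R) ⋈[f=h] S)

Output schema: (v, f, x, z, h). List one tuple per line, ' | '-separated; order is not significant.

Stepwise |·|:
  R → 6
  γ[v; SUM(e)→f](R) → 3
  S → 5
  (γ[v; SUM(e)→f](R) ⋈[f=h] S) → 1

== RESULT ==
v | f | x | z | h
q | 5 | q | t | 5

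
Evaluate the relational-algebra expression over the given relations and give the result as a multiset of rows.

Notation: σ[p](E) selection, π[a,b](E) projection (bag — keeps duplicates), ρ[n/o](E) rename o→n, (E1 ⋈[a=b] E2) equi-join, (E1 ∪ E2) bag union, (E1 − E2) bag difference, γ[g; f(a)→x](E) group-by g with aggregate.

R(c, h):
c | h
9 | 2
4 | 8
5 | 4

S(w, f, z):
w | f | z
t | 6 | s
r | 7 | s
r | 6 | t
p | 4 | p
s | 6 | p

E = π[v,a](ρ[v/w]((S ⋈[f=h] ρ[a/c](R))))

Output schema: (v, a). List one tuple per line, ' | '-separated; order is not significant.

Subexpression sizes:
  S → 5
  R → 3
  ρ[a/c](R) → 3
  (S ⋈[f=h] ρ[a/c](R)) → 1
  ρ[v/w]((S ⋈[f=h] ρ[a/c](R))) → 1
  π[v,a](ρ[v/w]((S ⋈[f=h] ρ[a/c](R)))) → 1

== RESULT ==
v | a
p | 5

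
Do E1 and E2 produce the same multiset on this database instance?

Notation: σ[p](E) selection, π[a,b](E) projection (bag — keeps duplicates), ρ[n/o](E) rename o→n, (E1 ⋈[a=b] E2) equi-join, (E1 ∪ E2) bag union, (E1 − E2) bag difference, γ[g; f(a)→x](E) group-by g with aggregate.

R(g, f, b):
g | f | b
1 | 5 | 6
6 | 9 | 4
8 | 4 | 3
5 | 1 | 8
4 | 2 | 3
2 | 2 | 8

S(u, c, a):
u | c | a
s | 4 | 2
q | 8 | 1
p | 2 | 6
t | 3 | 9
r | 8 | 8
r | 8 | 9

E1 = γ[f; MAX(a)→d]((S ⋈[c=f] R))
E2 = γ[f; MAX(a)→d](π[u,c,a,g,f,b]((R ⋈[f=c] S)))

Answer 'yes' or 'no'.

E1 per-node cardinality:
  S → 6
  R → 6
  (S ⋈[c=f] R) → 3
  γ[f; MAX(a)→d]((S ⋈[c=f] R)) → 2
E2 per-node cardinality:
  R → 6
  S → 6
  (R ⋈[f=c] S) → 3
  π[u,c,a,g,f,b]((R ⋈[f=c] S)) → 3
  γ[f; MAX(a)→d](π[u,c,a,g,f,b]((R ⋈[f=c] S))) → 2

E1 and E2 produce the same multiset:
f | d
2 | 6
4 | 2

yes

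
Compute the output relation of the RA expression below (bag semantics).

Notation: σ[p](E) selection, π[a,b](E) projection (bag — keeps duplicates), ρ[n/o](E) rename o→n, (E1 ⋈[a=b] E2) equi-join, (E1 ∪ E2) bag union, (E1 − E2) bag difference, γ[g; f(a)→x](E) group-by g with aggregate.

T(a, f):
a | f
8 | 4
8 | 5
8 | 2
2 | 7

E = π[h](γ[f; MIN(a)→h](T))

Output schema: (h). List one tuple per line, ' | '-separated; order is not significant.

Row counts bottom-up:
  T → 4
  γ[f; MIN(a)→h](T) → 4
  π[h](γ[f; MIN(a)→h](T)) → 4

== RESULT ==
h
2
8
8
8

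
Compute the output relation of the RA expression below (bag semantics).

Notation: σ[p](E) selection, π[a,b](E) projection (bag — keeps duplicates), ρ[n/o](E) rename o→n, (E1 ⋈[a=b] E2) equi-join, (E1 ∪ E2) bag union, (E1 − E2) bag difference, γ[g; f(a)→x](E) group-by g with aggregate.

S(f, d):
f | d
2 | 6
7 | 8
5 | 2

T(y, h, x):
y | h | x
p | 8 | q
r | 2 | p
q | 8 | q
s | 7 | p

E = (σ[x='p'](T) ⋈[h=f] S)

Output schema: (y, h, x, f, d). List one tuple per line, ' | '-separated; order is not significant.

Subexpression sizes:
  T → 4
  σ[x='p'](T) → 2
  S → 3
  (σ[x='p'](T) ⋈[h=f] S) → 2

== RESULT ==
y | h | x | f | d
r | 2 | p | 2 | 6
s | 7 | p | 7 | 8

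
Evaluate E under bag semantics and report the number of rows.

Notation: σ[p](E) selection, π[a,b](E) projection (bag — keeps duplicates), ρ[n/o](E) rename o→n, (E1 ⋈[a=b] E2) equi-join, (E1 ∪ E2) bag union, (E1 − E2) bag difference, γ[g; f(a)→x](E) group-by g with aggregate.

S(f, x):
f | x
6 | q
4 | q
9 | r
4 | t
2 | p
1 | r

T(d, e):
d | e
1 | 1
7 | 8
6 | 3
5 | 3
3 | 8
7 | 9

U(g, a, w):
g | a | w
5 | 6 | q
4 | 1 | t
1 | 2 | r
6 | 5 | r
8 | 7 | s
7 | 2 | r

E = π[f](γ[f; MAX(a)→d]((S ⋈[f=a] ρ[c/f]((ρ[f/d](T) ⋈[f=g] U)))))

Stepwise |·|:
  S → 6
  T → 6
  ρ[f/d](T) → 6
  U → 6
  (ρ[f/d](T) ⋈[f=g] U) → 5
  ρ[c/f]((ρ[f/d](T) ⋈[f=g] U)) → 5
  (S ⋈[f=a] ρ[c/f]((ρ[f/d](T) ⋈[f=g] U))) → 4
  γ[f; MAX(a)→d]((S ⋈[f=a] ρ[c/f]((ρ[f/d](T) ⋈[f=g] U)))) → 2
  π[f](γ[f; MAX(a)→d]((S ⋈[f=a] ρ[c/f]((ρ[f/d](T) ⋈[f=g] U))))) → 2

|E| = 2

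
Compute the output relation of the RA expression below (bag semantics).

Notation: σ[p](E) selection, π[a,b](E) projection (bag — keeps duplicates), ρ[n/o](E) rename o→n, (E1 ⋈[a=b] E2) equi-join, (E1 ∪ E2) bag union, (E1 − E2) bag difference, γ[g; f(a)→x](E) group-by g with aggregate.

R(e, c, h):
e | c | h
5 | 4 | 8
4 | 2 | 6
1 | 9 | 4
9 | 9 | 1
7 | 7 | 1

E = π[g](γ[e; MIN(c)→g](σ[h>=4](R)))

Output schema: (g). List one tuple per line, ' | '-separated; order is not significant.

Per-node cardinality:
  R → 5
  σ[h>=4](R) → 3
  γ[e; MIN(c)→g](σ[h>=4](R)) → 3
  π[g](γ[e; MIN(c)→g](σ[h>=4](R))) → 3

== RESULT ==
g
2
4
9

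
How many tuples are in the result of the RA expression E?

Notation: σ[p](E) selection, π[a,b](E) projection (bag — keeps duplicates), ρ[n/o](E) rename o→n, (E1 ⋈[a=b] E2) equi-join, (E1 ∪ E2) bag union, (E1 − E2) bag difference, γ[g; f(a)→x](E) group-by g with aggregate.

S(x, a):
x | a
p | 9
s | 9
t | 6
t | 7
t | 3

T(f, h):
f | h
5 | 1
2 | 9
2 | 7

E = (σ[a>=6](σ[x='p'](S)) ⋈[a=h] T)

Per-node cardinality:
  S → 5
  σ[x='p'](S) → 1
  σ[a>=6](σ[x='p'](S)) → 1
  T → 3
  (σ[a>=6](σ[x='p'](S)) ⋈[a=h] T) → 1

|E| = 1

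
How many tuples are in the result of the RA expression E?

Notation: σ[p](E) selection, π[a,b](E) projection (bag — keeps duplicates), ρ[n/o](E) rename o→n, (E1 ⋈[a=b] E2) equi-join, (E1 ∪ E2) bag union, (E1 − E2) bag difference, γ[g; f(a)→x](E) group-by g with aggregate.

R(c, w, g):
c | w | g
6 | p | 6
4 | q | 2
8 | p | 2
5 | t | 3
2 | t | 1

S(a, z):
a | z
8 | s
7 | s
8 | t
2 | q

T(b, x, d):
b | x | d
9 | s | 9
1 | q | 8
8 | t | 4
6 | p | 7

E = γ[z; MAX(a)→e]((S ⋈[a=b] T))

Stepwise |·|:
  S → 4
  T → 4
  (S ⋈[a=b] T) → 2
  γ[z; MAX(a)→e]((S ⋈[a=b] T)) → 2

|E| = 2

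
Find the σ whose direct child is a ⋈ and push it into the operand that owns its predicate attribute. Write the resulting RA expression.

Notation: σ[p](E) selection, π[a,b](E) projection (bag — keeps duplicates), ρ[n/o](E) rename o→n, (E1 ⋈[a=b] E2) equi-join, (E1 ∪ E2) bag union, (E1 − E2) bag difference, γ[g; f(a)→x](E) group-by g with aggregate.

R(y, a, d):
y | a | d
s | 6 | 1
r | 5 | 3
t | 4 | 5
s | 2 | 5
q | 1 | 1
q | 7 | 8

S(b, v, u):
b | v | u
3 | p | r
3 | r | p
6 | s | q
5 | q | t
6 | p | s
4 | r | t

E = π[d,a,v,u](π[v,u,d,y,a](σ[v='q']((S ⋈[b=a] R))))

σ filters on v, owned by the left side.
E' = π[d,a,v,u](π[v,u,d,y,a]((σ[v='q'](S) ⋈[b=a] R)))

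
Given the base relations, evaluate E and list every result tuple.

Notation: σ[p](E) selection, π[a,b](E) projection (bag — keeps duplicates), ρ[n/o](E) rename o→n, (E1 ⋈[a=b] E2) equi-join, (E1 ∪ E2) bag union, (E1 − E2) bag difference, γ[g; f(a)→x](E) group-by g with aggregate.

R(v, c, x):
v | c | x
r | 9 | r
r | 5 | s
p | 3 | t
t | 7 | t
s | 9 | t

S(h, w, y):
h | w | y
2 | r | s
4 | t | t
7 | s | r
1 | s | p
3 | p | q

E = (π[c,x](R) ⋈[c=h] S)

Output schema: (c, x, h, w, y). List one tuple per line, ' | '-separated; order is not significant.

Row counts bottom-up:
  R → 5
  π[c,x](R) → 5
  S → 5
  (π[c,x](R) ⋈[c=h] S) → 2

== RESULT ==
c | x | h | w | y
3 | t | 3 | p | q
7 | t | 7 | s | r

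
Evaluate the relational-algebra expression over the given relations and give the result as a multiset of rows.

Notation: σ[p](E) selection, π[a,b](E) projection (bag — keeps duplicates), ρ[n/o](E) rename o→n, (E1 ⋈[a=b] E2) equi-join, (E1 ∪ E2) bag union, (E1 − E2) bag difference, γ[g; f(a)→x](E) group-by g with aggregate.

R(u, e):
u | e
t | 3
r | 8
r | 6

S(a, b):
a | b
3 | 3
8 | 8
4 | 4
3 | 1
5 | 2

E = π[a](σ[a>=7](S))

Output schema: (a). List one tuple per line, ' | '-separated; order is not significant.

Stepwise |·|:
  S → 5
  σ[a>=7](S) → 1
  π[a](σ[a>=7](S)) → 1

== RESULT ==
a
8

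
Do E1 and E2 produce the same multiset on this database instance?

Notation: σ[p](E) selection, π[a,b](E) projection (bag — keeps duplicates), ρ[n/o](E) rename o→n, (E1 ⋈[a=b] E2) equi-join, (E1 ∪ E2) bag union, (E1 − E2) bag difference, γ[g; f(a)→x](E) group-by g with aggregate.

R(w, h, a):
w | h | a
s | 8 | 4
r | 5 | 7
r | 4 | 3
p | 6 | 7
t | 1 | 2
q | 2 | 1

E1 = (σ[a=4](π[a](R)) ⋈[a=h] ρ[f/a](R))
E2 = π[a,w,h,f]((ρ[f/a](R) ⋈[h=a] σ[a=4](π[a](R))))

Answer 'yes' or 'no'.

E1 row counts bottom-up:
  R → 6
  π[a](R) → 6
  σ[a=4](π[a](R)) → 1
  R → 6
  ρ[f/a](R) → 6
  (σ[a=4](π[a](R)) ⋈[a=h] ρ[f/a](R)) → 1
E2 row counts bottom-up:
  R → 6
  ρ[f/a](R) → 6
  R → 6
  π[a](R) → 6
  σ[a=4](π[a](R)) → 1
  (ρ[f/a](R) ⋈[h=a] σ[a=4](π[a](R))) → 1
  π[a,w,h,f]((ρ[f/a](R) ⋈[h=a] σ[a=4](π[a](R)))) → 1

E1 and E2 produce the same multiset:
a | w | h | f
4 | r | 4 | 3

yes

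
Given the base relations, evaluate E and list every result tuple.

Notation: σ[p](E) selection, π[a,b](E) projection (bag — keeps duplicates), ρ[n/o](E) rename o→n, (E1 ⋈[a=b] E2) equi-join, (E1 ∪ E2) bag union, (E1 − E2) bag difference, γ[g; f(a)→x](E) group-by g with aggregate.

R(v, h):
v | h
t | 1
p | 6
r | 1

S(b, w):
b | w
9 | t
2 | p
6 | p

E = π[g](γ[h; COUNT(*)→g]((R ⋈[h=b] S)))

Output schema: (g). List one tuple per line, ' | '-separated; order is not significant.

Row counts bottom-up:
  R → 3
  S → 3
  (R ⋈[h=b] S) → 1
  γ[h; COUNT(*)→g]((R ⋈[h=b] S)) → 1
  π[g](γ[h; COUNT(*)→g]((R ⋈[h=b] S))) → 1

== RESULT ==
g
1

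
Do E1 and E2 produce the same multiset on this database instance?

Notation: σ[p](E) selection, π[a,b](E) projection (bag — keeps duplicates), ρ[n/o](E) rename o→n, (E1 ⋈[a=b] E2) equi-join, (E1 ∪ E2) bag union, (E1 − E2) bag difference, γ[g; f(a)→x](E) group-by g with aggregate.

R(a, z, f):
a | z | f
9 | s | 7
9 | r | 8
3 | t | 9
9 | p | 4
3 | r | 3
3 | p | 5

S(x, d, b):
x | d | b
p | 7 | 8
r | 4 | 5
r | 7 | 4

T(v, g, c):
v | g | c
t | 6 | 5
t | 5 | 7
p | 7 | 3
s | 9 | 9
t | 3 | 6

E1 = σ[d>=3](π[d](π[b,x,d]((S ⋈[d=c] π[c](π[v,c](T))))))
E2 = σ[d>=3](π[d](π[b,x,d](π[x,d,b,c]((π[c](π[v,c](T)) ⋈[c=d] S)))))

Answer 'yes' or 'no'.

E1 subexpression sizes:
  S → 3
  T → 5
  π[v,c](T) → 5
  π[c](π[v,c](T)) → 5
  (S ⋈[d=c] π[c](π[v,c](T))) → 2
  π[b,x,d]((S ⋈[d=c] π[c](π[v,c](T)))) → 2
  π[d](π[b,x,d]((S ⋈[d=c] π[c](π[v,c](T))))) → 2
  σ[d>=3](π[d](π[b,x,d]((S ⋈[d=c] π[c](π[v,c](T)))))) → 2
E2 subexpression sizes:
  T → 5
  π[v,c](T) → 5
  π[c](π[v,c](T)) → 5
  S → 3
  (π[c](π[v,c](T)) ⋈[c=d] S) → 2
  π[x,d,b,c]((π[c](π[v,c](T)) ⋈[c=d] S)) → 2
  π[b,x,d](π[x,d,b,c]((π[c](π[v,c](T)) ⋈[c=d] S))) → 2
  π[d](π[b,x,d](π[x,d,b,c]((π[c](π[v,c](T)) ⋈[c=d] S)))) → 2
  σ[d>=3](π[d](π[b,x,d](π[x,d,b,c]((π[c](π[v,c](T)) ⋈[c=d] S))))) → 2

E1 and E2 produce the same multiset:
d
7
7

yes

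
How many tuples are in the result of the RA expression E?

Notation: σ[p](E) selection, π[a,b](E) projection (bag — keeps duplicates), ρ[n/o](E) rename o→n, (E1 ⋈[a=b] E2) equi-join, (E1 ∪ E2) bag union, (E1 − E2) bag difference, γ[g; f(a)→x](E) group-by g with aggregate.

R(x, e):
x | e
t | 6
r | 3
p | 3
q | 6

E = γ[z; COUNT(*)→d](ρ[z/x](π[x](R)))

Row counts bottom-up:
  R → 4
  π[x](R) → 4
  ρ[z/x](π[x](R)) → 4
  γ[z; COUNT(*)→d](ρ[z/x](π[x](R))) → 4

|E| = 4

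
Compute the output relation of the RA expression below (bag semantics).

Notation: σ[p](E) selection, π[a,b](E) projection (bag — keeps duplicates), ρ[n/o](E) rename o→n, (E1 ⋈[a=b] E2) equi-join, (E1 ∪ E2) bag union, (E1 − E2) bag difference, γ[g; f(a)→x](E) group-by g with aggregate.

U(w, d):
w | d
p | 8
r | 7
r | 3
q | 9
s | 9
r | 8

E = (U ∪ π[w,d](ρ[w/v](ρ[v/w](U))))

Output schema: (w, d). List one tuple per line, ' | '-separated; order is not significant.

Stepwise |·|:
  U → 6
  U → 6
  ρ[v/w](U) → 6
  ρ[w/v](ρ[v/w](U)) → 6
  π[w,d](ρ[w/v](ρ[v/w](U))) → 6
  (U ∪ π[w,d](ρ[w/v](ρ[v/w](U)))) → 12

== RESULT ==
w | d
p | 8
p | 8
q | 9
q | 9
r | 3
r | 3
r | 7
r | 7
r | 8
r | 8
s | 9
s | 9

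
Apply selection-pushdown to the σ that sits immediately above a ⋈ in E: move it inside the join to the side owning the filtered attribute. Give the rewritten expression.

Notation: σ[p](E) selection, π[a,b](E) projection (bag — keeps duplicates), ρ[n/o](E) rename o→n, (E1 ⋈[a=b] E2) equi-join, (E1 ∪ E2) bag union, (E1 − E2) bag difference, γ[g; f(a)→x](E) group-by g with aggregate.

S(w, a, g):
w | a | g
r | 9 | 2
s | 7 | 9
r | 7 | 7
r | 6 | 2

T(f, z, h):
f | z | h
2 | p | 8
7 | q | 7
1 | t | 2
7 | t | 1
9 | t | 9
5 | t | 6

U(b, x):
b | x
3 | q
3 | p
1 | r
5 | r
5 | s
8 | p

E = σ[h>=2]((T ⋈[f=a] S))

σ filters on h, owned by the left side.
E' = (σ[h>=2](T) ⋈[f=a] S)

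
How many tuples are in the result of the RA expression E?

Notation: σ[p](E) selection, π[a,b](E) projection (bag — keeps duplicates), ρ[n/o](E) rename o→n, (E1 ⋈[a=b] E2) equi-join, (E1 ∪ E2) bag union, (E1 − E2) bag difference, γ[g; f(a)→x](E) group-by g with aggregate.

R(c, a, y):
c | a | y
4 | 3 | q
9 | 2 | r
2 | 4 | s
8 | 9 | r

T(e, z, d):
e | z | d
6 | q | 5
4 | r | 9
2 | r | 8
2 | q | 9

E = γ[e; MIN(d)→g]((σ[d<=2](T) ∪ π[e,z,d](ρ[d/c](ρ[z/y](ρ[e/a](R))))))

Row counts bottom-up:
  T → 4
  σ[d<=2](T) → 0
  R → 4
  ρ[e/a](R) → 4
  ρ[z/y](ρ[e/a](R)) → 4
  ρ[d/c](ρ[z/y](ρ[e/a](R))) → 4
  π[e,z,d](ρ[d/c](ρ[z/y](ρ[e/a](R)))) → 4
  (σ[d<=2](T) ∪ π[e,z,d](ρ[d/c](ρ[z/y](ρ[e/a](R))))) → 4
  γ[e; MIN(d)→g]((σ[d<=2](T) ∪ π[e,z,d](ρ[d/c](ρ[z/y](ρ[e/a](R)))))) → 4

|E| = 4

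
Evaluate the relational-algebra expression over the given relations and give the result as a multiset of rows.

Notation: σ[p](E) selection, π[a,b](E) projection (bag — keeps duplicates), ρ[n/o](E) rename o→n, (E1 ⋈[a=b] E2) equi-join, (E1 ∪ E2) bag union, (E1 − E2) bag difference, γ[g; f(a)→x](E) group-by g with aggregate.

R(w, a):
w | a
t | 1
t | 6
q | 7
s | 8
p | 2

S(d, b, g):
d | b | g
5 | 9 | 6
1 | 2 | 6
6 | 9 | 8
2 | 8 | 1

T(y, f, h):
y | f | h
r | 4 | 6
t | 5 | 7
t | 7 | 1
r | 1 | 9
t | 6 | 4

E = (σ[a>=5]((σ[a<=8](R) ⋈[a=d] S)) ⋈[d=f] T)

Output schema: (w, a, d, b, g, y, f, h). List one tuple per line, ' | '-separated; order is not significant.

Stepwise |·|:
  R → 5
  σ[a<=8](R) → 5
  S → 4
  (σ[a<=8](R) ⋈[a=d] S) → 3
  σ[a>=5]((σ[a<=8](R) ⋈[a=d] S)) → 1
  T → 5
  (σ[a>=5]((σ[a<=8](R) ⋈[a=d] S)) ⋈[d=f] T) → 1

== RESULT ==
w | a | d | b | g | y | f | h
t | 6 | 6 | 9 | 8 | t | 6 | 4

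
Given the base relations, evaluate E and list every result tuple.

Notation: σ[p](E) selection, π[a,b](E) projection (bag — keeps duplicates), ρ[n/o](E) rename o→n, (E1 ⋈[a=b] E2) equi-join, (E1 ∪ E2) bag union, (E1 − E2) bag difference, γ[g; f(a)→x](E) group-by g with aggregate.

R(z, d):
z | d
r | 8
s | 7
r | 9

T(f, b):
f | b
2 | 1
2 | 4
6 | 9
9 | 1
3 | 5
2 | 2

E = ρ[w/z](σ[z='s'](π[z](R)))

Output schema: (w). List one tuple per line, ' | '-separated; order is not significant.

Row counts bottom-up:
  R → 3
  π[z](R) → 3
  σ[z='s'](π[z](R)) → 1
  ρ[w/z](σ[z='s'](π[z](R))) → 1

== RESULT ==
w
s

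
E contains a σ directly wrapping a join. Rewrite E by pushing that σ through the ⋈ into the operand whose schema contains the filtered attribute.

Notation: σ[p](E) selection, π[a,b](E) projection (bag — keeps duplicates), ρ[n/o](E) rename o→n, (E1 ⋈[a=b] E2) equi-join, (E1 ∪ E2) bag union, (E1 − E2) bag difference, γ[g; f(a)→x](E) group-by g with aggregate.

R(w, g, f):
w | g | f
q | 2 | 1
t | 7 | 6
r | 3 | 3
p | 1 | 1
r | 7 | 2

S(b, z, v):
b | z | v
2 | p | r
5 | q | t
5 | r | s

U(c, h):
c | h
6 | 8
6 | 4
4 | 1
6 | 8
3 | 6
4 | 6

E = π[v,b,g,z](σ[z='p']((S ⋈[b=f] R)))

σ filters on z, owned by the left side.
E' = π[v,b,g,z]((σ[z='p'](S) ⋈[b=f] R))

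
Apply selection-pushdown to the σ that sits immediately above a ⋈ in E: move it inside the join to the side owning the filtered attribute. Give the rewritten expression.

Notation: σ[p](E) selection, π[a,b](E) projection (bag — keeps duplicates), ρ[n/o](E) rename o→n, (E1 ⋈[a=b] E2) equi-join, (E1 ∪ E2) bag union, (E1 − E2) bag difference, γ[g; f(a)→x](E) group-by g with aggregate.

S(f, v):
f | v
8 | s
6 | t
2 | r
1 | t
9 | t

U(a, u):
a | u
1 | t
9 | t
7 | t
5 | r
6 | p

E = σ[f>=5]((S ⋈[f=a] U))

σ filters on f, owned by the left side.
E' = (σ[f>=5](S) ⋈[f=a] U)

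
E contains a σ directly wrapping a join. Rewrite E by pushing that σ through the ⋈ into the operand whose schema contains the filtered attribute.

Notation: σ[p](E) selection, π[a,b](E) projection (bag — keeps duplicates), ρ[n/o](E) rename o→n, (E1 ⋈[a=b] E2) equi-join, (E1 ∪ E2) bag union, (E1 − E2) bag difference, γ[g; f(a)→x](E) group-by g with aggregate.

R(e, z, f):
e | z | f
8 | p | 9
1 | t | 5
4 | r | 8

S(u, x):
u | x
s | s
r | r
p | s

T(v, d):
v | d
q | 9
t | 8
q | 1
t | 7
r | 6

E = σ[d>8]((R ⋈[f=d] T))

σ filters on d, owned by the right side.
E' = (R ⋈[f=d] σ[d>8](T))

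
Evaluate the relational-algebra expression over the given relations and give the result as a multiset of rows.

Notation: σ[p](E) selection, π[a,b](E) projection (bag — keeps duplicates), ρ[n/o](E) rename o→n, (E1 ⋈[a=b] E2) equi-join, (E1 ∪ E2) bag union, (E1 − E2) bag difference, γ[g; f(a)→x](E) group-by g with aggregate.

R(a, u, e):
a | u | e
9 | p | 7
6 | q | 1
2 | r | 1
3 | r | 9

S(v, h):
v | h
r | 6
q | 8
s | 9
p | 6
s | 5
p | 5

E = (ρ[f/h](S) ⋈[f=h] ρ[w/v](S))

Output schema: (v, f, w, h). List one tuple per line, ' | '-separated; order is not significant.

Subexpression sizes:
  S → 6
  ρ[f/h](S) → 6
  S → 6
  ρ[w/v](S) → 6
  (ρ[f/h](S) ⋈[f=h] ρ[w/v](S)) → 10

== RESULT ==
v | f | w | h
p | 5 | p | 5
p | 5 | s | 5
p | 6 | p | 6
p | 6 | r | 6
q | 8 | q | 8
r | 6 | p | 6
r | 6 | r | 6
s | 5 | p | 5
s | 5 | s | 5
s | 9 | s | 9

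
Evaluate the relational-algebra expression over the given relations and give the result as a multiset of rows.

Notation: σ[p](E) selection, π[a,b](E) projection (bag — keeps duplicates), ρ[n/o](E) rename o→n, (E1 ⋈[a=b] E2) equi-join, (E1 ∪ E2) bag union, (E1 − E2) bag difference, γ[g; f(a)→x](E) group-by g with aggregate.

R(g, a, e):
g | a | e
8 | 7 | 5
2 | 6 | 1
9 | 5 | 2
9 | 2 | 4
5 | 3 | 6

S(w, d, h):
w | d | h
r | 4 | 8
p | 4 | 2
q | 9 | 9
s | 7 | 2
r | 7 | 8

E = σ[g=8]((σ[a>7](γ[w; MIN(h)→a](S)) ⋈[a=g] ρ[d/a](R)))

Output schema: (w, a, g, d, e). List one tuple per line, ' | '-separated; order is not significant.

Per-node cardinality:
  S → 5
  γ[w; MIN(h)→a](S) → 4
  σ[a>7](γ[w; MIN(h)→a](S)) → 2
  R → 5
  ρ[d/a](R) → 5
  (σ[a>7](γ[w; MIN(h)→a](S)) ⋈[a=g] ρ[d/a](R)) → 3
  σ[g=8]((σ[a>7](γ[w; MIN(h)→a](S)) ⋈[a=g] ρ[d/a](R))) → 1

== RESULT ==
w | a | g | d | e
r | 8 | 8 | 7 | 5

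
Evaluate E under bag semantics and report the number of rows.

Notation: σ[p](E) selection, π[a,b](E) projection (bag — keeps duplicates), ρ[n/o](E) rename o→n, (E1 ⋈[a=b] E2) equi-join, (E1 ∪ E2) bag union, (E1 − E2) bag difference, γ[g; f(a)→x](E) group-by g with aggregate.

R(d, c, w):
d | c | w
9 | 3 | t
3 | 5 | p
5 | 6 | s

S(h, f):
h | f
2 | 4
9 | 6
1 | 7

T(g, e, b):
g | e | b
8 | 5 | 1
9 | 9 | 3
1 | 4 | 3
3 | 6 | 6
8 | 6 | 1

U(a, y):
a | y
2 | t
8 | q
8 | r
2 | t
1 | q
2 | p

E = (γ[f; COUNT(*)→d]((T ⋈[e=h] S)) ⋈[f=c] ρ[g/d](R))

Row counts bottom-up:
  T → 5
  S → 3
  (T ⋈[e=h] S) → 1
  γ[f; COUNT(*)→d]((T ⋈[e=h] S)) → 1
  R → 3
  ρ[g/d](R) → 3
  (γ[f; COUNT(*)→d]((T ⋈[e=h] S)) ⋈[f=c] ρ[g/d](R)) → 1

|E| = 1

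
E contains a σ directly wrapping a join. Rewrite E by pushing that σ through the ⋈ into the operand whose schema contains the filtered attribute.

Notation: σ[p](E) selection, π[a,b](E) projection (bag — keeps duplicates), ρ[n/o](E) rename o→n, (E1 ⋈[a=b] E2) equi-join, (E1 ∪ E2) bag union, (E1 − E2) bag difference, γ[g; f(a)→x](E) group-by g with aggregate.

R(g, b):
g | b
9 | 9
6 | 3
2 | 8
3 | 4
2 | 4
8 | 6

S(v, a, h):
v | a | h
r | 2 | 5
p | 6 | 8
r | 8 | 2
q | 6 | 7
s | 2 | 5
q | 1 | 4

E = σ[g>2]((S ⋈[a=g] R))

σ filters on g, owned by the right side.
E' = (S ⋈[a=g] σ[g>2](R))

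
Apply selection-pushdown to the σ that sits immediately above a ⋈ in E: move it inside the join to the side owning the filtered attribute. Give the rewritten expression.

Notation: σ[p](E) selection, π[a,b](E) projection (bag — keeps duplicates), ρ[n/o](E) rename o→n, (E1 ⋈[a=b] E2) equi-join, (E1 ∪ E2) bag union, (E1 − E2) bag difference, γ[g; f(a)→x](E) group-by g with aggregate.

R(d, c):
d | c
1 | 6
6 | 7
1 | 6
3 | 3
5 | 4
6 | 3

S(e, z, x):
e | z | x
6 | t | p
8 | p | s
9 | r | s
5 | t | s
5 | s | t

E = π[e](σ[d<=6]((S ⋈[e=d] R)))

σ filters on d, owned by the right side.
E' = π[e]((S ⋈[e=d] σ[d<=6](R)))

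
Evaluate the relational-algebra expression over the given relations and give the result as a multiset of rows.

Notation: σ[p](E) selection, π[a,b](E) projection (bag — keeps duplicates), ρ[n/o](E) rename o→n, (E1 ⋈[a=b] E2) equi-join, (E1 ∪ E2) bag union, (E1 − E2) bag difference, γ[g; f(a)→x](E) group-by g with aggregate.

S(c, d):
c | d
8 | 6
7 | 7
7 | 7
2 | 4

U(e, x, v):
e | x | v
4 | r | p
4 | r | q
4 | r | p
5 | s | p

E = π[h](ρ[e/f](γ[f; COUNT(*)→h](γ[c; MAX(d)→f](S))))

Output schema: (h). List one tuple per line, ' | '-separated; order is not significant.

Row counts bottom-up:
  S → 4
  γ[c; MAX(d)→f](S) → 3
  γ[f; COUNT(*)→h](γ[c; MAX(d)→f](S)) → 3
  ρ[e/f](γ[f; COUNT(*)→h](γ[c; MAX(d)→f](S))) → 3
  π[h](ρ[e/f](γ[f; COUNT(*)→h](γ[c; MAX(d)→f](S)))) → 3

== RESULT ==
h
1
1
1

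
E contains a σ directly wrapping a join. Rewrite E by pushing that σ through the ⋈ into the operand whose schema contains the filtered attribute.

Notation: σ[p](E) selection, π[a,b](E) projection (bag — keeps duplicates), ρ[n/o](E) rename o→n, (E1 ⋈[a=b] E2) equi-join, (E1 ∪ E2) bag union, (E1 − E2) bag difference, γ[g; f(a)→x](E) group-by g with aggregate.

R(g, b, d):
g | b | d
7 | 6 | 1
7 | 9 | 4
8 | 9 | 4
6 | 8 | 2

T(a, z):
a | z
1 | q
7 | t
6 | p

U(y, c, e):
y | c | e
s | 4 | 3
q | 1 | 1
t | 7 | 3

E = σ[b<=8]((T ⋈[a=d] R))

σ filters on b, owned by the right side.
E' = (T ⋈[a=d] σ[b<=8](R))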